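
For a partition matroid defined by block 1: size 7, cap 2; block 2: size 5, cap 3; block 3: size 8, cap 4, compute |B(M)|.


A basis picks exactly ci elements from block i.
Number of bases = product of C(|Si|, ci).
= C(7,2) * C(5,3) * C(8,4)
= 21 * 10 * 70
= 14700.

14700


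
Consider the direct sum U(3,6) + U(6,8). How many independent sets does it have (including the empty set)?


For a direct sum, |I(M1+M2)| = |I(M1)| * |I(M2)|.
|I(U(3,6))| = sum C(6,k) for k=0..3 = 42.
|I(U(6,8))| = sum C(8,k) for k=0..6 = 247.
Total = 42 * 247 = 10374.

10374


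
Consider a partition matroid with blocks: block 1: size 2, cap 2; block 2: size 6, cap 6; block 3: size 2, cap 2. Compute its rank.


Rank of a partition matroid = sum of min(|Si|, ci) for each block.
= min(2,2) + min(6,6) + min(2,2)
= 2 + 6 + 2
= 10.

10


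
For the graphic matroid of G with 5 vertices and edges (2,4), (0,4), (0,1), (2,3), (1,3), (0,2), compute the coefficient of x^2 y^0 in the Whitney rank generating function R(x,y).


R(x,y) = sum over A in 2^E of x^(r(E)-r(A)) * y^(|A|-r(A)).
G has 5 vertices, 6 edges. r(E) = 4.
Enumerate all 2^6 = 64 subsets.
Count subsets with r(E)-r(A)=2 and |A|-r(A)=0: 15.

15


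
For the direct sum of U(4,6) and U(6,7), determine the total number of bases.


Bases of a direct sum M1 + M2: |B| = |B(M1)| * |B(M2)|.
|B(U(4,6))| = C(6,4) = 15.
|B(U(6,7))| = C(7,6) = 7.
Total bases = 15 * 7 = 105.

105


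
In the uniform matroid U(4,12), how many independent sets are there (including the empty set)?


Independent sets of U(4,12) are all subsets of size <= 4.
Count = C(12,0) + C(12,1) + C(12,2) + C(12,3) + C(12,4)
     = 1 + 12 + 66 + 220 + 495
     = 794.

794


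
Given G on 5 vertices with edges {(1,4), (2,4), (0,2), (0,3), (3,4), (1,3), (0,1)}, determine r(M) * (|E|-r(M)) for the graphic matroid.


r(M) = |V| - c = 5 - 1 = 4.
nullity = |E| - r(M) = 7 - 4 = 3.
Product = 4 * 3 = 12.

12


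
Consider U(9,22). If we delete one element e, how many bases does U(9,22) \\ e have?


Deleting e from U(9,22) gives U(9,21) since n > r.
Bases of U(9,21) = C(21,9) = 293930.

293930


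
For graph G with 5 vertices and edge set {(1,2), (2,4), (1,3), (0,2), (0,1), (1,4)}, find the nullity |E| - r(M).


Cycle rank (nullity) = |E| - r(M) = |E| - (|V| - c).
|E| = 6, |V| = 5, c = 1.
Nullity = 6 - (5 - 1) = 6 - 4 = 2.

2


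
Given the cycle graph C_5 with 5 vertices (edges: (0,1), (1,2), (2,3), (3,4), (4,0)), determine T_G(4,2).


T(C_5; x,y) = x + x^2 + ... + x^(4) + y.
T(4,2) = 4^1 + 4^2 + 4^3 + 4^4 + 2
= 4 + 16 + 64 + 256 + 2
= 342.

342


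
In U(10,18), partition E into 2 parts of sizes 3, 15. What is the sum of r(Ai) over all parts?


r(Ai) = min(|Ai|, 10) for each part.
Sum = min(3,10) + min(15,10)
    = 3 + 10
    = 13.

13


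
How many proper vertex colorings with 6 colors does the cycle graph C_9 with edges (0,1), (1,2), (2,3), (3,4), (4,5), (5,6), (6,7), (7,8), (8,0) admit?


P(C_9, k) = (k-1)^9 + (-1)^9*(k-1).
P(6) = (5)^9 - 5
= 1953125 - 5 = 1953120.

1953120


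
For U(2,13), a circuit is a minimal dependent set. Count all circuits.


In U(2,13), circuits are the (3)-element subsets.
Any set of 3 elements is dependent, and removing any one element gives
an independent set of size 2, so it is a minimal dependent set.
Number of circuits = C(13,3) = (13 * 12 * 11) / (1 * 2 * 3) = 286.

286


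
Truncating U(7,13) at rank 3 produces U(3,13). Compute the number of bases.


Truncating U(7,13) to rank 3 gives U(3,13).
Bases of U(3,13) are all 3-element subsets of 13 elements.
Number of bases = (13 choose 3) = 286.

286


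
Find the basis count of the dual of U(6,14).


The dual of U(r,n) is U(n-r, n) = U(8,14).
Bases of U(8,14) are all (8)-element subsets.
|B(M*)| = C(14,8) = 14! / (8! * 6!) = 3003.

3003


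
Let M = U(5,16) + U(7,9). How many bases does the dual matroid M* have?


(M1+M2)* = M1* + M2*.
M1* = U(11,16), bases: C(16,11) = 4368.
M2* = U(2,9), bases: C(9,2) = 36.
|B(M*)| = 4368 * 36 = 157248.

157248


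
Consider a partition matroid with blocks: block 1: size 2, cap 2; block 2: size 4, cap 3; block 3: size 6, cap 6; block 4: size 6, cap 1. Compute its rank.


Rank of a partition matroid = sum of min(|Si|, ci) for each block.
= min(2,2) + min(4,3) + min(6,6) + min(6,1)
= 2 + 3 + 6 + 1
= 12.

12


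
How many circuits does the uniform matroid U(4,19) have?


In U(4,19), circuits are the (5)-element subsets.
Any set of 5 elements is dependent, and removing any one element gives
an independent set of size 4, so it is a minimal dependent set.
Number of circuits = (19 choose 5) = 11628.

11628


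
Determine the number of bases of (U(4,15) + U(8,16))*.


(M1+M2)* = M1* + M2*.
M1* = U(11,15), bases: C(15,11) = 1365.
M2* = U(8,16), bases: C(16,8) = 12870.
|B(M*)| = 1365 * 12870 = 17567550.

17567550


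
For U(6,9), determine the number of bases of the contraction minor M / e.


Contracting e from U(6,9) gives U(5,8).
Bases of U(5,8) = C(8,5) = 56.

56


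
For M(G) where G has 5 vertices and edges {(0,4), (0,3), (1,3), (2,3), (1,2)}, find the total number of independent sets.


An independent set in a graphic matroid is an acyclic edge subset.
G has 5 vertices and 5 edges.
Enumerate all 2^5 = 32 subsets, checking for acyclicity.
Total independent sets = 28.

28


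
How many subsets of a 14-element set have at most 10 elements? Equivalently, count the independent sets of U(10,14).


Independent sets of U(10,14) are all subsets of size <= 10.
Count = C(14,0) + C(14,1) + C(14,2) + C(14,3) + C(14,4) + C(14,5) + C(14,6) + C(14,7) + C(14,8) + C(14,9) + C(14,10)
     = 1 + 14 + 91 + 364 + 1001 + 2002 + 3003 + 3432 + 3003 + 2002 + 1001
     = 15914.

15914


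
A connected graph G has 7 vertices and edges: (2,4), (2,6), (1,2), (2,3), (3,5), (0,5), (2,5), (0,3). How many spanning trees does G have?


By Kirchhoff's matrix tree theorem, the number of spanning trees equals
the determinant of any cofactor of the Laplacian matrix L.
G has 7 vertices and 8 edges.
Computing the (6 x 6) cofactor determinant gives 8.

8


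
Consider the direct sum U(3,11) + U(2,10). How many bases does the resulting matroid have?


Bases of a direct sum M1 + M2: |B| = |B(M1)| * |B(M2)|.
|B(U(3,11))| = C(11,3) = 165.
|B(U(2,10))| = C(10,2) = 45.
Total bases = 165 * 45 = 7425.

7425


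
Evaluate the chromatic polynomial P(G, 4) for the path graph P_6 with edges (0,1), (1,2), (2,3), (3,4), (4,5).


P(P_6, k) = k * (k-1)^(5).
P(4) = 4 * 3^5 = 4 * 243 = 972.

972


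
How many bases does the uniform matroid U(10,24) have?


Bases of U(10,24) are all 10-element subsets of the 24-element ground set.
Number of bases = C(24,10).
C(24,10) = 24! / (10! * 14!) = 1961256.

1961256


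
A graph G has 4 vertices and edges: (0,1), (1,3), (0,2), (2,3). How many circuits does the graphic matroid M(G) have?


A circuit in a graphic matroid = edge set of a simple cycle.
G has 4 vertices and 4 edges.
Enumerating all minimal edge subsets forming cycles...
Total circuits found: 1.

1


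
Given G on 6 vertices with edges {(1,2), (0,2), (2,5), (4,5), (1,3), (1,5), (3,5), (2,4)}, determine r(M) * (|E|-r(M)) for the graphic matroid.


r(M) = |V| - c = 6 - 1 = 5.
nullity = |E| - r(M) = 8 - 5 = 3.
Product = 5 * 3 = 15.

15


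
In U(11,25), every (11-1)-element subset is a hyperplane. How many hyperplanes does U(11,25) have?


Hyperplanes of U(11,25) are flats of rank 10.
In a uniform matroid, these are exactly the (10)-element subsets.
Count = (25 choose 10) = 3268760.

3268760


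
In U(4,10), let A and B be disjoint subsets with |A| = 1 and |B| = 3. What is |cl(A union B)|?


|A union B| = 1 + 3 = 4 (disjoint).
In U(4,10), cl(S) = S if |S| < 4, else cl(S) = E.
Since 4 >= 4, cl(A union B) = E.
|cl(A union B)| = 10.

10


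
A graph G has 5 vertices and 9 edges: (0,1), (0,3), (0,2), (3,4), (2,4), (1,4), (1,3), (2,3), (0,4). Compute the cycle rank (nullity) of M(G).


Cycle rank (nullity) = |E| - r(M) = |E| - (|V| - c).
|E| = 9, |V| = 5, c = 1.
Nullity = 9 - (5 - 1) = 9 - 4 = 5.

5


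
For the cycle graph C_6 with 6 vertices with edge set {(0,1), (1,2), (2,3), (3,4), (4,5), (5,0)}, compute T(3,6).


T(C_6; x,y) = x + x^2 + ... + x^(5) + y.
T(3,6) = 3^1 + 3^2 + 3^3 + 3^4 + 3^5 + 6
= 3 + 9 + 27 + 81 + 243 + 6
= 369.

369


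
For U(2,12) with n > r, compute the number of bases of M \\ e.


Deleting e from U(2,12) gives U(2,11) since n > r.
Bases of U(2,11) = C(11,2) = (11 * 10) / (1 * 2) = 55.

55


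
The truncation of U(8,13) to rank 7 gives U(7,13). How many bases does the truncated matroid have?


Truncating U(8,13) to rank 7 gives U(7,13).
Bases of U(7,13) are all 7-element subsets of 13 elements.
Number of bases = C(13,7) = 13! / (7! * 6!) = 1716.

1716


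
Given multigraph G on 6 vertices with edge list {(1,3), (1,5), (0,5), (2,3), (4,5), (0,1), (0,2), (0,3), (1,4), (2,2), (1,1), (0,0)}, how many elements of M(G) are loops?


In a graphic matroid, a loop is a self-loop edge (u,u) with rank 0.
Examining all 12 edges for self-loops...
Self-loops found: (2,2), (1,1), (0,0)
Number of loops = 3.

3


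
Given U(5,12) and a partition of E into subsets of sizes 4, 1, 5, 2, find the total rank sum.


r(Ai) = min(|Ai|, 5) for each part.
Sum = min(4,5) + min(1,5) + min(5,5) + min(2,5)
    = 4 + 1 + 5 + 2
    = 12.

12


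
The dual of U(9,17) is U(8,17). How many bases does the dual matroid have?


The dual of U(r,n) is U(n-r, n) = U(8,17).
Bases of U(8,17) are all (8)-element subsets.
|B(M*)| = (17 choose 8) = 24310.

24310


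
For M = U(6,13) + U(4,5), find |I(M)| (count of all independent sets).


For a direct sum, |I(M1+M2)| = |I(M1)| * |I(M2)|.
|I(U(6,13))| = sum C(13,k) for k=0..6 = 4096.
|I(U(4,5))| = sum C(5,k) for k=0..4 = 31.
Total = 4096 * 31 = 126976.

126976


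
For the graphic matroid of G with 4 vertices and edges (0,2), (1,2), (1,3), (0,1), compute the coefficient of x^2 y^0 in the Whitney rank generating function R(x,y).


R(x,y) = sum over A in 2^E of x^(r(E)-r(A)) * y^(|A|-r(A)).
G has 4 vertices, 4 edges. r(E) = 3.
Enumerate all 2^4 = 16 subsets.
Count subsets with r(E)-r(A)=2 and |A|-r(A)=0: 4.

4


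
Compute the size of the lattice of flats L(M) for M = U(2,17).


Flats of U(2,17): every subset of size < 2 is a flat, plus E itself.
Count = (17 choose 0) + (17 choose 1) + 1
     = 1 + 17 + 1
     = 19.

19


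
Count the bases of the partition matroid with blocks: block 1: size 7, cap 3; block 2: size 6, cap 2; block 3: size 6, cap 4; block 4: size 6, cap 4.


A basis picks exactly ci elements from block i.
Number of bases = product of C(|Si|, ci).
= C(7,3) * C(6,2) * C(6,4) * C(6,4)
= 35 * 15 * 15 * 15
= 118125.

118125


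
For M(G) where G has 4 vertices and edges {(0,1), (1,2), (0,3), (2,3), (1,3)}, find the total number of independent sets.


An independent set in a graphic matroid is an acyclic edge subset.
G has 4 vertices and 5 edges.
Enumerate all 2^5 = 32 subsets, checking for acyclicity.
Total independent sets = 24.

24


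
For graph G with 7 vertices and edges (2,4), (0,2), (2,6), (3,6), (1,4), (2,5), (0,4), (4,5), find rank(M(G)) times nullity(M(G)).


r(M) = |V| - c = 7 - 1 = 6.
nullity = |E| - r(M) = 8 - 6 = 2.
Product = 6 * 2 = 12.

12


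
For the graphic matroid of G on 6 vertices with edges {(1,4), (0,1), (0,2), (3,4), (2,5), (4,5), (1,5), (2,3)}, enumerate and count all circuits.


A circuit in a graphic matroid = edge set of a simple cycle.
G has 6 vertices and 8 edges.
Enumerating all minimal edge subsets forming cycles...
Total circuits found: 7.

7


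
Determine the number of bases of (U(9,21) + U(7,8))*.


(M1+M2)* = M1* + M2*.
M1* = U(12,21), bases: C(21,12) = 293930.
M2* = U(1,8), bases: C(8,1) = 8.
|B(M*)| = 293930 * 8 = 2351440.

2351440


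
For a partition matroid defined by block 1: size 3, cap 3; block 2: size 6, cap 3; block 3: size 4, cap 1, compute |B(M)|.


A basis picks exactly ci elements from block i.
Number of bases = product of C(|Si|, ci).
= C(3,3) * C(6,3) * C(4,1)
= 1 * 20 * 4
= 80.

80


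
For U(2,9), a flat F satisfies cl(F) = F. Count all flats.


Flats of U(2,9): every subset of size < 2 is a flat, plus E itself.
Count = (9 choose 0) + (9 choose 1) + 1
     = 1 + 9 + 1
     = 11.

11


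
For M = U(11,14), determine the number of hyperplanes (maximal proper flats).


Hyperplanes of U(11,14) are flats of rank 10.
In a uniform matroid, these are exactly the (10)-element subsets.
Count = C(14,10) = 14! / (10! * 4!) = 1001.

1001


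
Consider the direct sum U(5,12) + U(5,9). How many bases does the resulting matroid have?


Bases of a direct sum M1 + M2: |B| = |B(M1)| * |B(M2)|.
|B(U(5,12))| = C(12,5) = 792.
|B(U(5,9))| = C(9,5) = 126.
Total bases = 792 * 126 = 99792.

99792


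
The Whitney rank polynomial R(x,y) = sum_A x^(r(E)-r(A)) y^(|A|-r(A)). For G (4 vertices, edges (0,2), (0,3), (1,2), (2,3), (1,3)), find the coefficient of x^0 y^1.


R(x,y) = sum over A in 2^E of x^(r(E)-r(A)) * y^(|A|-r(A)).
G has 4 vertices, 5 edges. r(E) = 3.
Enumerate all 2^5 = 32 subsets.
Count subsets with r(E)-r(A)=0 and |A|-r(A)=1: 5.

5


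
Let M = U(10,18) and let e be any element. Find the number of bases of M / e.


Contracting e from U(10,18) gives U(9,17).
Bases of U(9,17) = C(17,9) = 24310.

24310


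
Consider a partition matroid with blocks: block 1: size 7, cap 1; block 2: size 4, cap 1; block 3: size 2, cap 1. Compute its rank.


Rank of a partition matroid = sum of min(|Si|, ci) for each block.
= min(7,1) + min(4,1) + min(2,1)
= 1 + 1 + 1
= 3.

3


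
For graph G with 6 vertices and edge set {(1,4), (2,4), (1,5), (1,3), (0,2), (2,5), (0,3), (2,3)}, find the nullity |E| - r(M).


Cycle rank (nullity) = |E| - r(M) = |E| - (|V| - c).
|E| = 8, |V| = 6, c = 1.
Nullity = 8 - (6 - 1) = 8 - 5 = 3.

3


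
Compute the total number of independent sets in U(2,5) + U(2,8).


For a direct sum, |I(M1+M2)| = |I(M1)| * |I(M2)|.
|I(U(2,5))| = sum C(5,k) for k=0..2 = 16.
|I(U(2,8))| = sum C(8,k) for k=0..2 = 37.
Total = 16 * 37 = 592.

592


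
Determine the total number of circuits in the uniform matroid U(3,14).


In U(3,14), circuits are the (4)-element subsets.
Any set of 4 elements is dependent, and removing any one element gives
an independent set of size 3, so it is a minimal dependent set.
Number of circuits = C(14,4) = 14! / (4! * 10!) = 1001.

1001


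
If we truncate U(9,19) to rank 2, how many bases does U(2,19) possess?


Truncating U(9,19) to rank 2 gives U(2,19).
Bases of U(2,19) are all 2-element subsets of 19 elements.
Number of bases = C(19,2) = 19! / (2! * 17!) = 171.

171


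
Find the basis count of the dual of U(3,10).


The dual of U(r,n) is U(n-r, n) = U(7,10).
Bases of U(7,10) are all (7)-element subsets.
|B(M*)| = C(10,7) = 10! / (7! * 3!) = 120.

120


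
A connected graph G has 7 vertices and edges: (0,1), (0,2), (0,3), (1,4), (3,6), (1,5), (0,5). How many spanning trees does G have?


By Kirchhoff's matrix tree theorem, the number of spanning trees equals
the determinant of any cofactor of the Laplacian matrix L.
G has 7 vertices and 7 edges.
Computing the (6 x 6) cofactor determinant gives 3.

3


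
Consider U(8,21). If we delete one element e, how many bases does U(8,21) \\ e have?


Deleting e from U(8,21) gives U(8,20) since n > r.
Bases of U(8,20) = (20 choose 8) = 125970.

125970


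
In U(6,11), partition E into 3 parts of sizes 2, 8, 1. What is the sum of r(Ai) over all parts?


r(Ai) = min(|Ai|, 6) for each part.
Sum = min(2,6) + min(8,6) + min(1,6)
    = 2 + 6 + 1
    = 9.

9


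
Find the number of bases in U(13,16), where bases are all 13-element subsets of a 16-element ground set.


Bases of U(13,16) are all 13-element subsets of the 16-element ground set.
Number of bases = C(16,13).
(16 choose 13) = 560.

560


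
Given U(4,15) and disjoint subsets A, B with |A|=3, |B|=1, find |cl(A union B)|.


|A union B| = 3 + 1 = 4 (disjoint).
In U(4,15), cl(S) = S if |S| < 4, else cl(S) = E.
Since 4 >= 4, cl(A union B) = E.
|cl(A union B)| = 15.

15


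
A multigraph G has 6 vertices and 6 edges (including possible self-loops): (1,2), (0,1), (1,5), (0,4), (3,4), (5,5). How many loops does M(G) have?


In a graphic matroid, a loop is a self-loop edge (u,u) with rank 0.
Examining all 6 edges for self-loops...
Self-loops found: (5,5)
Number of loops = 1.

1


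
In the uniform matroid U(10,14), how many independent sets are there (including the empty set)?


Independent sets of U(10,14) are all subsets of size <= 10.
Count = C(14,0) + C(14,1) + C(14,2) + C(14,3) + C(14,4) + C(14,5) + C(14,6) + C(14,7) + C(14,8) + C(14,9) + C(14,10)
     = 1 + 14 + 91 + 364 + 1001 + 2002 + 3003 + 3432 + 3003 + 2002 + 1001
     = 15914.

15914


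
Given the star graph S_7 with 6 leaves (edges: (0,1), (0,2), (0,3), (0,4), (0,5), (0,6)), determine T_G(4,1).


A star on 7 vertices is a tree with 6 edges.
T(x,y) = x^(6) for any tree.
T(4,1) = 4^6 = 4096.

4096


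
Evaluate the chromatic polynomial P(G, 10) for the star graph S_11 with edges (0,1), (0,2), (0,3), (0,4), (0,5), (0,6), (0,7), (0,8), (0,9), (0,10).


P(tree, k) = k * (k-1)^(10) for any tree on 11 vertices.
P(10) = 10 * 9^10 = 10 * 3486784401 = 34867844010.

34867844010


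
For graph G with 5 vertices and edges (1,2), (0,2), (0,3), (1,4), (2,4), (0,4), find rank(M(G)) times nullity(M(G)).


r(M) = |V| - c = 5 - 1 = 4.
nullity = |E| - r(M) = 6 - 4 = 2.
Product = 4 * 2 = 8.

8


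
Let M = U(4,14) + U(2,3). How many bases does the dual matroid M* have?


(M1+M2)* = M1* + M2*.
M1* = U(10,14), bases: C(14,10) = 1001.
M2* = U(1,3), bases: C(3,1) = 3.
|B(M*)| = 1001 * 3 = 3003.

3003


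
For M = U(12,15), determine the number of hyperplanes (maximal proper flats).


Hyperplanes of U(12,15) are flats of rank 11.
In a uniform matroid, these are exactly the (11)-element subsets.
Count = C(15,11) = 15! / (11! * 4!) = 1365.

1365


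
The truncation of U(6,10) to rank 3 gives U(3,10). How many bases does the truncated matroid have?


Truncating U(6,10) to rank 3 gives U(3,10).
Bases of U(3,10) are all 3-element subsets of 10 elements.
Number of bases = (10 choose 3) = 120.

120


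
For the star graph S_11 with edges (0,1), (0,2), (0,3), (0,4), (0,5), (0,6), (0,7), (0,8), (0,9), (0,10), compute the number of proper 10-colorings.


P(tree, k) = k * (k-1)^(10) for any tree on 11 vertices.
P(10) = 10 * 9^10 = 10 * 3486784401 = 34867844010.

34867844010


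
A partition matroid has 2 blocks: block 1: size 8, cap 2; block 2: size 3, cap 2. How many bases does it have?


A basis picks exactly ci elements from block i.
Number of bases = product of C(|Si|, ci).
= C(8,2) * C(3,2)
= 28 * 3
= 84.

84


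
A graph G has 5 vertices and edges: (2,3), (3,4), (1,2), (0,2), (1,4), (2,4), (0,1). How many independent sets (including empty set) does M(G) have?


An independent set in a graphic matroid is an acyclic edge subset.
G has 5 vertices and 7 edges.
Enumerate all 2^7 = 128 subsets, checking for acyclicity.
Total independent sets = 82.

82


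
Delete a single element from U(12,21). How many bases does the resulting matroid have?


Deleting e from U(12,21) gives U(12,20) since n > r.
Bases of U(12,20) = C(20,12) = 20! / (12! * 8!) = 125970.

125970


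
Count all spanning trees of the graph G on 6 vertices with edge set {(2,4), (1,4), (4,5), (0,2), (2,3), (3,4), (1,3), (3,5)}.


By Kirchhoff's matrix tree theorem, the number of spanning trees equals
the determinant of any cofactor of the Laplacian matrix L.
G has 6 vertices and 8 edges.
Computing the (5 x 5) cofactor determinant gives 20.

20


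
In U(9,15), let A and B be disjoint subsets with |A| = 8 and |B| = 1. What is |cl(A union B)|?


|A union B| = 8 + 1 = 9 (disjoint).
In U(9,15), cl(S) = S if |S| < 9, else cl(S) = E.
Since 9 >= 9, cl(A union B) = E.
|cl(A union B)| = 15.

15


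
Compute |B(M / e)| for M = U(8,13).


Contracting e from U(8,13) gives U(7,12).
Bases of U(7,12) = (12 choose 7) = 792.

792


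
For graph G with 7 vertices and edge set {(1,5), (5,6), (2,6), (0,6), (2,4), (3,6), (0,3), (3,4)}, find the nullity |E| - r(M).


Cycle rank (nullity) = |E| - r(M) = |E| - (|V| - c).
|E| = 8, |V| = 7, c = 1.
Nullity = 8 - (7 - 1) = 8 - 6 = 2.

2


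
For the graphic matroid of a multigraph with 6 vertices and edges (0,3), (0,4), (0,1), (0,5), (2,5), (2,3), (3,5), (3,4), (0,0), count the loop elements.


In a graphic matroid, a loop is a self-loop edge (u,u) with rank 0.
Examining all 9 edges for self-loops...
Self-loops found: (0,0)
Number of loops = 1.

1


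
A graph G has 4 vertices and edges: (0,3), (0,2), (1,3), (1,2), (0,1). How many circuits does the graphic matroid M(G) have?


A circuit in a graphic matroid = edge set of a simple cycle.
G has 4 vertices and 5 edges.
Enumerating all minimal edge subsets forming cycles...
Total circuits found: 3.

3


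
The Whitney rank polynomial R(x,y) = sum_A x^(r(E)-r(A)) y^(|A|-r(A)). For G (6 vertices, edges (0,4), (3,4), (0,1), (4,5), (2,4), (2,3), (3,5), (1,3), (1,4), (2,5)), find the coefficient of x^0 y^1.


R(x,y) = sum over A in 2^E of x^(r(E)-r(A)) * y^(|A|-r(A)).
G has 6 vertices, 10 edges. r(E) = 5.
Enumerate all 2^10 = 1024 subsets.
Count subsets with r(E)-r(A)=0 and |A|-r(A)=1: 153.

153


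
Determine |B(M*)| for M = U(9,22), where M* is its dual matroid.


The dual of U(r,n) is U(n-r, n) = U(13,22).
Bases of U(13,22) are all (13)-element subsets.
|B(M*)| = (22 choose 13) = 497420.

497420


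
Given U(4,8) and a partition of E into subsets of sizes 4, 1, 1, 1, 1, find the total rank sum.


r(Ai) = min(|Ai|, 4) for each part.
Sum = min(4,4) + min(1,4) + min(1,4) + min(1,4) + min(1,4)
    = 4 + 1 + 1 + 1 + 1
    = 8.

8


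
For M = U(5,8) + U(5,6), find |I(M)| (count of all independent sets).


For a direct sum, |I(M1+M2)| = |I(M1)| * |I(M2)|.
|I(U(5,8))| = sum C(8,k) for k=0..5 = 219.
|I(U(5,6))| = sum C(6,k) for k=0..5 = 63.
Total = 219 * 63 = 13797.

13797


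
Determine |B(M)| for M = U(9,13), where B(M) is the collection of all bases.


Bases of U(9,13) are all 9-element subsets of the 13-element ground set.
Number of bases = C(13,9).
C(13,9) = 13! / (9! * 4!) = 715.

715


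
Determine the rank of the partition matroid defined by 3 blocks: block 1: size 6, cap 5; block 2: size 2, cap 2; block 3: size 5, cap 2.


Rank of a partition matroid = sum of min(|Si|, ci) for each block.
= min(6,5) + min(2,2) + min(5,2)
= 5 + 2 + 2
= 9.

9


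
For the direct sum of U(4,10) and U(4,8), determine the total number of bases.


Bases of a direct sum M1 + M2: |B| = |B(M1)| * |B(M2)|.
|B(U(4,10))| = C(10,4) = 210.
|B(U(4,8))| = C(8,4) = 70.
Total bases = 210 * 70 = 14700.

14700


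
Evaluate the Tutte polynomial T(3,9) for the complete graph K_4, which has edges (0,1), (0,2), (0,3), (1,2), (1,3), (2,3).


T(K_4; x,y) = x^3 + 3x^2 + 4xy + 2x + y^3 + 3y^2 + 2y.
Substituting x=3, y=9:
= 27 + 27 + 108 + 6 + 729 + 243 + 18
= 1158.

1158


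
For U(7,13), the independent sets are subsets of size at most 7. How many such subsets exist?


Independent sets of U(7,13) are all subsets of size <= 7.
Count = (13 choose 0) + (13 choose 1) + (13 choose 2) + (13 choose 3) + (13 choose 4) + (13 choose 5) + (13 choose 6) + (13 choose 7)
     = 1 + 13 + 78 + 286 + 715 + 1287 + 1716 + 1716
     = 5812.

5812


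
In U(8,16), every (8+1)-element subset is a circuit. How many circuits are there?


In U(8,16), circuits are the (9)-element subsets.
Any set of 9 elements is dependent, and removing any one element gives
an independent set of size 8, so it is a minimal dependent set.
Number of circuits = C(16,9) = 16! / (9! * 7!) = 11440.

11440


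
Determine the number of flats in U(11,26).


Flats of U(11,26): every subset of size < 11 is a flat, plus E itself.
Count = (26 choose 0) + (26 choose 1) + (26 choose 2) + (26 choose 3) + (26 choose 4) + (26 choose 5) + (26 choose 6) + (26 choose 7) + (26 choose 8) + (26 choose 9) + (26 choose 10) + 1
     = 1 + 26 + 325 + 2600 + 14950 + 65780 + 230230 + 657800 + 1562275 + 3124550 + 5311735 + 1
     = 10970273.

10970273


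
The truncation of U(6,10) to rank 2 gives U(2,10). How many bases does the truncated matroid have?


Truncating U(6,10) to rank 2 gives U(2,10).
Bases of U(2,10) are all 2-element subsets of 10 elements.
Number of bases = (10 choose 2) = 45.

45


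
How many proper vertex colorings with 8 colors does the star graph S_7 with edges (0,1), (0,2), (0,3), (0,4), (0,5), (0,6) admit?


P(tree, k) = k * (k-1)^(6) for any tree on 7 vertices.
P(8) = 8 * 7^6 = 8 * 117649 = 941192.

941192


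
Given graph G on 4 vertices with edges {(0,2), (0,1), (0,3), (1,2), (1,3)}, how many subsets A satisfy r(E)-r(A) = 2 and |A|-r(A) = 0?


R(x,y) = sum over A in 2^E of x^(r(E)-r(A)) * y^(|A|-r(A)).
G has 4 vertices, 5 edges. r(E) = 3.
Enumerate all 2^5 = 32 subsets.
Count subsets with r(E)-r(A)=2 and |A|-r(A)=0: 5.

5


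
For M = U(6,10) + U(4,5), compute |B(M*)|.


(M1+M2)* = M1* + M2*.
M1* = U(4,10), bases: C(10,4) = 210.
M2* = U(1,5), bases: C(5,1) = 5.
|B(M*)| = 210 * 5 = 1050.

1050


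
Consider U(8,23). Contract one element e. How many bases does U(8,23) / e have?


Contracting e from U(8,23) gives U(7,22).
Bases of U(7,22) = C(22,7) = 22! / (7! * 15!) = 170544.

170544


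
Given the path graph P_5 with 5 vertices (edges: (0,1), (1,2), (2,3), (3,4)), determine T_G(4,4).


A path on 5 vertices is a tree with 4 edges.
T(x,y) = x^(4) for any tree.
T(4,4) = 4^4 = 256.

256


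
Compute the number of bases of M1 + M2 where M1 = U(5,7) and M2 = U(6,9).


Bases of a direct sum M1 + M2: |B| = |B(M1)| * |B(M2)|.
|B(U(5,7))| = C(7,5) = 21.
|B(U(6,9))| = C(9,6) = 84.
Total bases = 21 * 84 = 1764.

1764


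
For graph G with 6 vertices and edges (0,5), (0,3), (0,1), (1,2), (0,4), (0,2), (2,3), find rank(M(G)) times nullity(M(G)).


r(M) = |V| - c = 6 - 1 = 5.
nullity = |E| - r(M) = 7 - 5 = 2.
Product = 5 * 2 = 10.

10


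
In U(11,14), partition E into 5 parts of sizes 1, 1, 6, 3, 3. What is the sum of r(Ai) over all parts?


r(Ai) = min(|Ai|, 11) for each part.
Sum = min(1,11) + min(1,11) + min(6,11) + min(3,11) + min(3,11)
    = 1 + 1 + 6 + 3 + 3
    = 14.

14


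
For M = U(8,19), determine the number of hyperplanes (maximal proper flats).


Hyperplanes of U(8,19) are flats of rank 7.
In a uniform matroid, these are exactly the (7)-element subsets.
Count = C(19,7) = 50388.

50388


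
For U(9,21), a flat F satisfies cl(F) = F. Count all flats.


Flats of U(9,21): every subset of size < 9 is a flat, plus E itself.
Count = C(21,0) + C(21,1) + C(21,2) + C(21,3) + C(21,4) + C(21,5) + C(21,6) + C(21,7) + C(21,8) + 1
     = 1 + 21 + 210 + 1330 + 5985 + 20349 + 54264 + 116280 + 203490 + 1
     = 401931.

401931


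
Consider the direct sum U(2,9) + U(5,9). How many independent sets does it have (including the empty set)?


For a direct sum, |I(M1+M2)| = |I(M1)| * |I(M2)|.
|I(U(2,9))| = sum C(9,k) for k=0..2 = 46.
|I(U(5,9))| = sum C(9,k) for k=0..5 = 382.
Total = 46 * 382 = 17572.

17572


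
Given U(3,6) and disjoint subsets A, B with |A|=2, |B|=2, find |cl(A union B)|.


|A union B| = 2 + 2 = 4 (disjoint).
In U(3,6), cl(S) = S if |S| < 3, else cl(S) = E.
Since 4 >= 3, cl(A union B) = E.
|cl(A union B)| = 6.

6


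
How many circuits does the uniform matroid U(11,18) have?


In U(11,18), circuits are the (12)-element subsets.
Any set of 12 elements is dependent, and removing any one element gives
an independent set of size 11, so it is a minimal dependent set.
Number of circuits = C(18,12) = 18! / (12! * 6!) = 18564.

18564


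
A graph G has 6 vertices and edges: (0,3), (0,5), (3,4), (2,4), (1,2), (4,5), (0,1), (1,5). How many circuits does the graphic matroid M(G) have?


A circuit in a graphic matroid = edge set of a simple cycle.
G has 6 vertices and 8 edges.
Enumerating all minimal edge subsets forming cycles...
Total circuits found: 7.

7


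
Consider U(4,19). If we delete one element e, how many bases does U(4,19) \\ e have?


Deleting e from U(4,19) gives U(4,18) since n > r.
Bases of U(4,18) = C(18,4) = (18 * 17 * 16 * 15) / (1 * 2 * 3 * 4) = 3060.

3060


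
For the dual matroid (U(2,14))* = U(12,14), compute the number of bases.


The dual of U(r,n) is U(n-r, n) = U(12,14).
Bases of U(12,14) are all (12)-element subsets.
|B(M*)| = C(14,12) = 91.

91


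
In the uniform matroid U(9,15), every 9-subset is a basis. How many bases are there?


Bases of U(9,15) are all 9-element subsets of the 15-element ground set.
Number of bases = C(15,9).
C(15,9) = 5005.

5005


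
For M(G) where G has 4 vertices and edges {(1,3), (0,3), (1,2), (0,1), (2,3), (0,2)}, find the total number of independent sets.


An independent set in a graphic matroid is an acyclic edge subset.
G has 4 vertices and 6 edges.
Enumerate all 2^6 = 64 subsets, checking for acyclicity.
Total independent sets = 38.

38


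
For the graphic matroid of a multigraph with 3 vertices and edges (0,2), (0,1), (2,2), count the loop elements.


In a graphic matroid, a loop is a self-loop edge (u,u) with rank 0.
Examining all 3 edges for self-loops...
Self-loops found: (2,2)
Number of loops = 1.

1


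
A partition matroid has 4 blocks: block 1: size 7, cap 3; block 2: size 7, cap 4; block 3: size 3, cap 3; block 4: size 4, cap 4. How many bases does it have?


A basis picks exactly ci elements from block i.
Number of bases = product of C(|Si|, ci).
= C(7,3) * C(7,4) * C(3,3) * C(4,4)
= 35 * 35 * 1 * 1
= 1225.

1225


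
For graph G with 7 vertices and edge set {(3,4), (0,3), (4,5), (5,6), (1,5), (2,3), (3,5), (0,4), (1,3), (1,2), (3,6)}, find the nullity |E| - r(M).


Cycle rank (nullity) = |E| - r(M) = |E| - (|V| - c).
|E| = 11, |V| = 7, c = 1.
Nullity = 11 - (7 - 1) = 11 - 6 = 5.

5


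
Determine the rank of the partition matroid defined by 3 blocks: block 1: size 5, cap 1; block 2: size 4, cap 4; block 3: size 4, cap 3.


Rank of a partition matroid = sum of min(|Si|, ci) for each block.
= min(5,1) + min(4,4) + min(4,3)
= 1 + 4 + 3
= 8.

8


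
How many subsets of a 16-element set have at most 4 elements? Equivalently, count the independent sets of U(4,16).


Independent sets of U(4,16) are all subsets of size <= 4.
Count = (16 choose 0) + (16 choose 1) + (16 choose 2) + (16 choose 3) + (16 choose 4)
     = 1 + 16 + 120 + 560 + 1820
     = 2517.

2517


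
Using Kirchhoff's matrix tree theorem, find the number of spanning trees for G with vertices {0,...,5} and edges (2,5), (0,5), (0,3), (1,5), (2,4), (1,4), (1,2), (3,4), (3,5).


By Kirchhoff's matrix tree theorem, the number of spanning trees equals
the determinant of any cofactor of the Laplacian matrix L.
G has 6 vertices and 9 edges.
Computing the (5 x 5) cofactor determinant gives 64.

64


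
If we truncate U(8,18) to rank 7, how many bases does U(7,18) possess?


Truncating U(8,18) to rank 7 gives U(7,18).
Bases of U(7,18) are all 7-element subsets of 18 elements.
Number of bases = (18 choose 7) = 31824.

31824


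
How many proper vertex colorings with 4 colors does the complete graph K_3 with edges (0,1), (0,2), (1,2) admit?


P(K_3, k) = k(k-1)(k-2)...(k-2).
P(4) = (4) * (3) * (2) = 24.

24


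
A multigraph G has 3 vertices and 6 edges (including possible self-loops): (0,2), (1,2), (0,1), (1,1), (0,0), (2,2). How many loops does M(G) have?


In a graphic matroid, a loop is a self-loop edge (u,u) with rank 0.
Examining all 6 edges for self-loops...
Self-loops found: (1,1), (0,0), (2,2)
Number of loops = 3.

3


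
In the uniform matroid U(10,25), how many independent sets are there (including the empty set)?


Independent sets of U(10,25) are all subsets of size <= 10.
Count = (25 choose 0) + (25 choose 1) + (25 choose 2) + (25 choose 3) + (25 choose 4) + (25 choose 5) + (25 choose 6) + (25 choose 7) + (25 choose 8) + (25 choose 9) + (25 choose 10)
     = 1 + 25 + 300 + 2300 + 12650 + 53130 + 177100 + 480700 + 1081575 + 2042975 + 3268760
     = 7119516.

7119516


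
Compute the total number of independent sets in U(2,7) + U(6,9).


For a direct sum, |I(M1+M2)| = |I(M1)| * |I(M2)|.
|I(U(2,7))| = sum C(7,k) for k=0..2 = 29.
|I(U(6,9))| = sum C(9,k) for k=0..6 = 466.
Total = 29 * 466 = 13514.

13514


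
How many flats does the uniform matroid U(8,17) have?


Flats of U(8,17): every subset of size < 8 is a flat, plus E itself.
Count = C(17,0) + C(17,1) + C(17,2) + C(17,3) + C(17,4) + C(17,5) + C(17,6) + C(17,7) + 1
     = 1 + 17 + 136 + 680 + 2380 + 6188 + 12376 + 19448 + 1
     = 41227.

41227


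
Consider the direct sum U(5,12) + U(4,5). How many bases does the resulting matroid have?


Bases of a direct sum M1 + M2: |B| = |B(M1)| * |B(M2)|.
|B(U(5,12))| = C(12,5) = 792.
|B(U(4,5))| = C(5,4) = 5.
Total bases = 792 * 5 = 3960.

3960


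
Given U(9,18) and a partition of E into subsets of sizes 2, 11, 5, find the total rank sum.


r(Ai) = min(|Ai|, 9) for each part.
Sum = min(2,9) + min(11,9) + min(5,9)
    = 2 + 9 + 5
    = 16.

16


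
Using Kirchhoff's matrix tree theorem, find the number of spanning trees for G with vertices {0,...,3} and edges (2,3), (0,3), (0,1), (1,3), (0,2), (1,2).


By Kirchhoff's matrix tree theorem, the number of spanning trees equals
the determinant of any cofactor of the Laplacian matrix L.
G has 4 vertices and 6 edges.
Computing the (3 x 3) cofactor determinant gives 16.

16


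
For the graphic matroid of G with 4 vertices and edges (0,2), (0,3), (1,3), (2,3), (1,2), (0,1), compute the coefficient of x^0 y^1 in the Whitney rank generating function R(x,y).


R(x,y) = sum over A in 2^E of x^(r(E)-r(A)) * y^(|A|-r(A)).
G has 4 vertices, 6 edges. r(E) = 3.
Enumerate all 2^6 = 64 subsets.
Count subsets with r(E)-r(A)=0 and |A|-r(A)=1: 15.

15


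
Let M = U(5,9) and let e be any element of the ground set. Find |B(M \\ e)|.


Deleting e from U(5,9) gives U(5,8) since n > r.
Bases of U(5,8) = C(8,5) = 8! / (5! * 3!) = 56.

56


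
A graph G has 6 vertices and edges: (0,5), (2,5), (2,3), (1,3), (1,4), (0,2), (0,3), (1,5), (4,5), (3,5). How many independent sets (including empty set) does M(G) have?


An independent set in a graphic matroid is an acyclic edge subset.
G has 6 vertices and 10 edges.
Enumerate all 2^10 = 1024 subsets, checking for acyclicity.
Total independent sets = 436.

436


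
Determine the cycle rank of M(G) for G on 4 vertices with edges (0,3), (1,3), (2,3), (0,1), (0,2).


Cycle rank (nullity) = |E| - r(M) = |E| - (|V| - c).
|E| = 5, |V| = 4, c = 1.
Nullity = 5 - (4 - 1) = 5 - 3 = 2.

2


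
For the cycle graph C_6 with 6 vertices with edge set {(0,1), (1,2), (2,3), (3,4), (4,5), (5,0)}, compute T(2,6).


T(C_6; x,y) = x + x^2 + ... + x^(5) + y.
T(2,6) = 2^1 + 2^2 + 2^3 + 2^4 + 2^5 + 6
= 2 + 4 + 8 + 16 + 32 + 6
= 68.

68


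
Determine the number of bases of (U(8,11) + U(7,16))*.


(M1+M2)* = M1* + M2*.
M1* = U(3,11), bases: C(11,3) = 165.
M2* = U(9,16), bases: C(16,9) = 11440.
|B(M*)| = 165 * 11440 = 1887600.

1887600


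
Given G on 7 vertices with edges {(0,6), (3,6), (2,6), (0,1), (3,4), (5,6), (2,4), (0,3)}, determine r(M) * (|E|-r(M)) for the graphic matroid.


r(M) = |V| - c = 7 - 1 = 6.
nullity = |E| - r(M) = 8 - 6 = 2.
Product = 6 * 2 = 12.

12


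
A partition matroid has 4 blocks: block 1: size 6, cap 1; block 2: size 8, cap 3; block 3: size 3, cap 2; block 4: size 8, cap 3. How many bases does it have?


A basis picks exactly ci elements from block i.
Number of bases = product of C(|Si|, ci).
= C(6,1) * C(8,3) * C(3,2) * C(8,3)
= 6 * 56 * 3 * 56
= 56448.

56448


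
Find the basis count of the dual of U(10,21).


The dual of U(r,n) is U(n-r, n) = U(11,21).
Bases of U(11,21) are all (11)-element subsets.
|B(M*)| = C(21,11) = 21! / (11! * 10!) = 352716.

352716


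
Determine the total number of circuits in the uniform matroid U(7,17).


In U(7,17), circuits are the (8)-element subsets.
Any set of 8 elements is dependent, and removing any one element gives
an independent set of size 7, so it is a minimal dependent set.
Number of circuits = (17 choose 8) = 24310.

24310


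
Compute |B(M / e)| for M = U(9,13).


Contracting e from U(9,13) gives U(8,12).
Bases of U(8,12) = C(12,8) = 495.

495


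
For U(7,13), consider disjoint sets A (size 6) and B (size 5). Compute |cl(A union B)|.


|A union B| = 6 + 5 = 11 (disjoint).
In U(7,13), cl(S) = S if |S| < 7, else cl(S) = E.
Since 11 >= 7, cl(A union B) = E.
|cl(A union B)| = 13.

13


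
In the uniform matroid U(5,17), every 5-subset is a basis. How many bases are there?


Bases of U(5,17) are all 5-element subsets of the 17-element ground set.
Number of bases = C(17,5).
C(17,5) = 6188.

6188


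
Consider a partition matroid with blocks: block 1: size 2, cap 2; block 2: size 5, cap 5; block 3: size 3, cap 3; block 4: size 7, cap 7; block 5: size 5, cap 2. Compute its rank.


Rank of a partition matroid = sum of min(|Si|, ci) for each block.
= min(2,2) + min(5,5) + min(3,3) + min(7,7) + min(5,2)
= 2 + 5 + 3 + 7 + 2
= 19.

19


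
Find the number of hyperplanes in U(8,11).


Hyperplanes of U(8,11) are flats of rank 7.
In a uniform matroid, these are exactly the (7)-element subsets.
Count = C(11,7) = 11! / (7! * 4!) = 330.

330


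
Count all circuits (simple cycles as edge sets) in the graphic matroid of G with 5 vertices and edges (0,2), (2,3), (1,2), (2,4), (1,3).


A circuit in a graphic matroid = edge set of a simple cycle.
G has 5 vertices and 5 edges.
Enumerating all minimal edge subsets forming cycles...
Total circuits found: 1.

1


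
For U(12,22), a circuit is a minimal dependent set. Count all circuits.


In U(12,22), circuits are the (13)-element subsets.
Any set of 13 elements is dependent, and removing any one element gives
an independent set of size 12, so it is a minimal dependent set.
Number of circuits = C(22,13) = 497420.

497420


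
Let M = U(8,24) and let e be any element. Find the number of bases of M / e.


Contracting e from U(8,24) gives U(7,23).
Bases of U(7,23) = C(23,7) = 23! / (7! * 16!) = 245157.

245157


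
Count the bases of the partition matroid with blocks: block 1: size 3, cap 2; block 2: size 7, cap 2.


A basis picks exactly ci elements from block i.
Number of bases = product of C(|Si|, ci).
= C(3,2) * C(7,2)
= 3 * 21
= 63.

63


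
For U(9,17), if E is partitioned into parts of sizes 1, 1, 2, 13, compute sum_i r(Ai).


r(Ai) = min(|Ai|, 9) for each part.
Sum = min(1,9) + min(1,9) + min(2,9) + min(13,9)
    = 1 + 1 + 2 + 9
    = 13.

13


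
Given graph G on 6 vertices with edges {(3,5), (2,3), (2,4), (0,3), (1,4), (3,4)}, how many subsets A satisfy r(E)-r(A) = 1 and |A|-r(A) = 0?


R(x,y) = sum over A in 2^E of x^(r(E)-r(A)) * y^(|A|-r(A)).
G has 6 vertices, 6 edges. r(E) = 5.
Enumerate all 2^6 = 64 subsets.
Count subsets with r(E)-r(A)=1 and |A|-r(A)=0: 12.

12


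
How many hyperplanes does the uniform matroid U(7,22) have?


Hyperplanes of U(7,22) are flats of rank 6.
In a uniform matroid, these are exactly the (6)-element subsets.
Count = C(22,6) = 22! / (6! * 16!) = 74613.

74613


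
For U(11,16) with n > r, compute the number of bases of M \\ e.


Deleting e from U(11,16) gives U(11,15) since n > r.
Bases of U(11,15) = C(15,11) = 1365.

1365


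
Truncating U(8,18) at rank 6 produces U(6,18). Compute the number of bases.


Truncating U(8,18) to rank 6 gives U(6,18).
Bases of U(6,18) are all 6-element subsets of 18 elements.
Number of bases = C(18,6) = 18! / (6! * 12!) = 18564.

18564
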